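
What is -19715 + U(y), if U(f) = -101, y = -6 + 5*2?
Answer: -19816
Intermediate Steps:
y = 4 (y = -6 + 10 = 4)
-19715 + U(y) = -19715 - 101 = -19816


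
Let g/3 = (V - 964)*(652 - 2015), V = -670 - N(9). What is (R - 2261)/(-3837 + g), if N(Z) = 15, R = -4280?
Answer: -6541/6738924 ≈ -0.00097063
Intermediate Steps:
V = -685 (V = -670 - 1*15 = -670 - 15 = -685)
g = 6742761 (g = 3*((-685 - 964)*(652 - 2015)) = 3*(-1649*(-1363)) = 3*2247587 = 6742761)
(R - 2261)/(-3837 + g) = (-4280 - 2261)/(-3837 + 6742761) = -6541/6738924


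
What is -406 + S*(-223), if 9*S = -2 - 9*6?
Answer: 8834/9 ≈ 981.56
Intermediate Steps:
S = -56/9 (S = (-2 - 9*6)/9 = (-2 - 54)/9 = (1/9)*(-56) = -56/9 ≈ -6.2222)
-406 + S*(-223) = -406 - 56/9*(-223) = -406 + 12488/9 = 8834/9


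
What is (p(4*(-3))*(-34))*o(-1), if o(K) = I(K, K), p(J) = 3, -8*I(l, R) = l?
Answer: -51/4 ≈ -12.750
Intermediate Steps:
I(l, R) = -l/8
o(K) = -K/8
(p(4*(-3))*(-34))*o(-1) = (3*(-34))*(-⅛*(-1)) = -102*⅛ = -51/4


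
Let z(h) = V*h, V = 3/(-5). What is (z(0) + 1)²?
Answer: 1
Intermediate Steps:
V = -⅗ (V = -⅕*3 = -⅗ ≈ -0.60000)
z(h) = -3*h/5
(z(0) + 1)² = (-⅗*0 + 1)² = (0 + 1)² = 1² = 1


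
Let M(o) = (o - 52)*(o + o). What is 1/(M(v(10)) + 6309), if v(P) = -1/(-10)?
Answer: 50/314931 ≈ 0.00015876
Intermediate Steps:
v(P) = ⅒ (v(P) = -1*(-⅒) = ⅒)
M(o) = 2*o*(-52 + o) (M(o) = (-52 + o)*(2*o) = 2*o*(-52 + o))
1/(M(v(10)) + 6309) = 1/(2*(⅒)*(-52 + ⅒) + 6309) = 1/(2*(⅒)*(-519/10) + 6309) = 1/(-519/50 + 6309) = 1/(314931/50) = 50/314931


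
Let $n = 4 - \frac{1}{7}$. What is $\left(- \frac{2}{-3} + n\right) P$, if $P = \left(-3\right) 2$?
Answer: $- \frac{190}{7} \approx -27.143$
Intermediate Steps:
$P = -6$
$n = \frac{27}{7}$ ($n = 4 - \frac{1}{7} = \frac{27}{7} \approx 3.8571$)
$\left(- \frac{2}{-3} + n\right) P = \left(- \frac{2}{-3} + \frac{27}{7}\right) \left(-6\right) = \left(\left(-2\right) \left(- \frac{1}{3}\right) + \frac{27}{7}\right) \left(-6\right) = \left(\frac{2}{3} + \frac{27}{7}\right) \left(-6\right) = \frac{95}{21} \left(-6\right) = - \frac{190}{7}$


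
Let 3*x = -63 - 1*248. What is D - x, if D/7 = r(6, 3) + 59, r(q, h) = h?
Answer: 1613/3 ≈ 537.67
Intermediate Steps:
x = -311/3 (x = (-63 - 1*248)/3 = (-63 - 248)/3 = (1/3)*(-311) = -311/3 ≈ -103.67)
D = 434 (D = 7*(3 + 59) = 7*62 = 434)
D - x = 434 - 1*(-311/3) = 434 + 311/3 = 1613/3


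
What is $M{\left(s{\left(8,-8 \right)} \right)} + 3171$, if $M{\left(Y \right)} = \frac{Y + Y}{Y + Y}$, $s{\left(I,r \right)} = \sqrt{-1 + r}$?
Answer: $3172$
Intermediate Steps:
$M{\left(Y \right)} = 1$ ($M{\left(Y \right)} = \frac{2 Y}{2 Y} = 2 Y \frac{1}{2 Y} = 1$)
$M{\left(s{\left(8,-8 \right)} \right)} + 3171 = 1 + 3171 = 3172$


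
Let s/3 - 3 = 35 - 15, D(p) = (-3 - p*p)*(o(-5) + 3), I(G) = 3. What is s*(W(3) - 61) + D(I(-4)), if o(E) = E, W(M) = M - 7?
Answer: -4461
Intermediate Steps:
W(M) = -7 + M
D(p) = 6 + 2*p² (D(p) = (-3 - p*p)*(-5 + 3) = (-3 - p²)*(-2) = 6 + 2*p²)
s = 69 (s = 9 + 3*(35 - 15) = 9 + 3*20 = 9 + 60 = 69)
s*(W(3) - 61) + D(I(-4)) = 69*((-7 + 3) - 61) + (6 + 2*3²) = 69*(-4 - 61) + (6 + 2*9) = 69*(-65) + (6 + 18) = -4485 + 24 = -4461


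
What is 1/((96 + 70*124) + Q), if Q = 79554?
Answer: 1/88330 ≈ 1.1321e-5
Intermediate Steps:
1/((96 + 70*124) + Q) = 1/((96 + 70*124) + 79554) = 1/((96 + 8680) + 79554) = 1/(8776 + 79554) = 1/88330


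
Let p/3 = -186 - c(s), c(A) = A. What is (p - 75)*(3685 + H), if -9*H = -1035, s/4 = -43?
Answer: -444600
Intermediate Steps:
s = -172 (s = 4*(-43) = -172)
H = 115 (H = -⅑*(-1035) = 115)
p = -42 (p = 3*(-186 - 1*(-172)) = 3*(-186 + 172) = 3*(-14) = -42)
(p - 75)*(3685 + H) = (-42 - 75)*(3685 + 115) = -117*3800 = -444600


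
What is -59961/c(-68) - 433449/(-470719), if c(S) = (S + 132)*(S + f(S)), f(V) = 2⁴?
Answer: 29667300231/1566552832 ≈ 18.938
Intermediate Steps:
f(V) = 16
c(S) = (16 + S)*(132 + S) (c(S) = (S + 132)*(S + 16) = (132 + S)*(16 + S) = (16 + S)*(132 + S))
-59961/c(-68) - 433449/(-470719) = -59961/(2112 + (-68)² + 148*(-68)) - 433449/(-470719) = -59961/(2112 + 4624 - 10064) - 433449*(-1/470719) = -59961/(-3328) + 433449/470719 = -59961*(-1/3328) + 433449/470719 = 59961/3328 + 433449/470719 = 29667300231/1566552832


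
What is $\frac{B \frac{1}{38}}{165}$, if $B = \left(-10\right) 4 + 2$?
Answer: $- \frac{1}{165} \approx -0.0060606$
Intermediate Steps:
$B = -38$ ($B = -40 + 2 = -38$)
$\frac{B \frac{1}{38}}{165} = \frac{\left(-38\right) \frac{1}{38}}{165} = \left(-38\right) \frac{1}{38} \cdot \frac{1}{165} = \left(-1\right) \frac{1}{165} = - \frac{1}{165}$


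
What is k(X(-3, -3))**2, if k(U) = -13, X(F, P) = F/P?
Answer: 169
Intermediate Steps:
k(X(-3, -3))**2 = (-13)**2 = 169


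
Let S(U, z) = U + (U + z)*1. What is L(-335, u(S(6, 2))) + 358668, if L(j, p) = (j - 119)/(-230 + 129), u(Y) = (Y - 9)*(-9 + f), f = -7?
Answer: 36225922/101 ≈ 3.5867e+5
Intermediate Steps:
S(U, z) = z + 2*U (S(U, z) = U + (U + z) = z + 2*U)
u(Y) = 144 - 16*Y (u(Y) = (Y - 9)*(-9 - 7) = (-9 + Y)*(-16) = 144 - 16*Y)
L(j, p) = 119/101 - j/101 (L(j, p) = (-119 + j)/(-101) = (-119 + j)*(-1/101) = 119/101 - j/101)
L(-335, u(S(6, 2))) + 358668 = (119/101 - 1/101*(-335)) + 358668 = (119/101 + 335/101) + 358668 = 454/101 + 358668 = 36225922/101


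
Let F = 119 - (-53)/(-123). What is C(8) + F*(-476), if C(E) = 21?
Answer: -6939401/123 ≈ -56418.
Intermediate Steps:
F = 14584/123 (F = 119 - (-53)*(-1)/123 = 119 - 1*53/123 = 119 - 53/123 = 14584/123 ≈ 118.57)
C(8) + F*(-476) = 21 + (14584/123)*(-476) = 21 - 6941984/123 = -6939401/123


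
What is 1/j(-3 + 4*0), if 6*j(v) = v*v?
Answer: 2/3 ≈ 0.66667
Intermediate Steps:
j(v) = v**2/6 (j(v) = (v*v)/6 = v**2/6)
1/j(-3 + 4*0) = 1/((-3 + 4*0)**2/6) = 1/((-3 + 0)**2/6) = 1/((1/6)*(-3)**2) = 1/((1/6)*9) = 1/(3/2) = 2/3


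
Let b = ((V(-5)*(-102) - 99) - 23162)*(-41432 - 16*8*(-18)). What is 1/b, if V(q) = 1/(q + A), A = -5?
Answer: 5/4548786512 ≈ 1.0992e-9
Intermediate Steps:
V(q) = 1/(-5 + q) (V(q) = 1/(q - 5) = 1/(-5 + q))
b = 4548786512/5 (b = ((-102/(-5 - 5) - 99) - 23162)*(-41432 - 16*8*(-18)) = ((-102/(-10) - 99) - 23162)*(-41432 - 128*(-18)) = ((-⅒*(-102) - 99) - 23162)*(-41432 + 2304) = ((51/5 - 99) - 23162)*(-39128) = (-444/5 - 23162)*(-39128) = -116254/5*(-39128) = 4548786512/5 ≈ 9.0976e+8)
1/b = 1/(4548786512/5) = 5/4548786512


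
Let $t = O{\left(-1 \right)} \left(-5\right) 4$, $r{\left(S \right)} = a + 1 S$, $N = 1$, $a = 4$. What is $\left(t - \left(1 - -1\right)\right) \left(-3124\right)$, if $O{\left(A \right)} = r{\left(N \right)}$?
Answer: $318648$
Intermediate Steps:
$r{\left(S \right)} = 4 + S$ ($r{\left(S \right)} = 4 + 1 S = 4 + S$)
$O{\left(A \right)} = 5$ ($O{\left(A \right)} = 4 + 1 = 5$)
$t = -100$ ($t = 5 \left(-5\right) 4 = \left(-25\right) 4 = -100$)
$\left(t - \left(1 - -1\right)\right) \left(-3124\right) = \left(-100 - \left(1 - -1\right)\right) \left(-3124\right) = \left(-100 - \left(1 + 1\right)\right) \left(-3124\right) = \left(-100 - 2\right) \left(-3124\right) = \left(-102\right) \left(-3124\right) = 318648$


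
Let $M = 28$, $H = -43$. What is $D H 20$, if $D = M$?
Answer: $-24080$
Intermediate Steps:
$D = 28$
$D H 20 = 28 \left(-43\right) 20 = \left(-1204\right) 20 = -24080$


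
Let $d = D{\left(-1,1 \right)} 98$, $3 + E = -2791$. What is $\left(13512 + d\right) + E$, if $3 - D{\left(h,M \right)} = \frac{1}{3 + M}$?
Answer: $\frac{21975}{2} \approx 10988.0$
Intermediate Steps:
$D{\left(h,M \right)} = 3 - \frac{1}{3 + M}$
$E = -2794$ ($E = -3 - 2791 = -2794$)
$d = \frac{539}{2}$ ($d = \frac{8 + 3 \cdot 1}{3 + 1} \cdot 98 = \frac{8 + 3}{4} \cdot 98 = \frac{1}{4} \cdot 11 \cdot 98 = \frac{11}{4} \cdot 98 = \frac{539}{2} \approx 269.5$)
$\left(13512 + d\right) + E = \left(13512 + \frac{539}{2}\right) - 2794 = \frac{27563}{2} - 2794 = \frac{21975}{2}$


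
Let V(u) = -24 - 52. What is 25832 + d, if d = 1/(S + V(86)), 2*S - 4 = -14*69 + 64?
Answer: 13561799/525 ≈ 25832.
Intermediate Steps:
S = -449 (S = 2 + (-14*69 + 64)/2 = 2 + (-966 + 64)/2 = 2 + (½)*(-902) = 2 - 451 = -449)
V(u) = -76
d = -1/525 (d = 1/(-449 - 76) = 1/(-525) = -1/525 ≈ -0.0019048)
25832 + d = 25832 - 1/525 = 13561799/525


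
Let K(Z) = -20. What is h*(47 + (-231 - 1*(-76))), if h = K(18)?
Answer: 2160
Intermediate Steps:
h = -20
h*(47 + (-231 - 1*(-76))) = -20*(47 + (-231 - 1*(-76))) = -20*(47 + (-231 + 76)) = -20*(47 - 155) = -20*(-108) = 2160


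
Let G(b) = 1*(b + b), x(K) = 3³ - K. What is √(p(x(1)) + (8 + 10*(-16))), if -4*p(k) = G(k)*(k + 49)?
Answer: 7*I*√23 ≈ 33.571*I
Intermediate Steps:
x(K) = 27 - K
G(b) = 2*b (G(b) = 1*(2*b) = 2*b)
p(k) = -k*(49 + k)/2 (p(k) = -2*k*(k + 49)/4 = -2*k*(49 + k)/4 = -k*(49 + k)/2)
√(p(x(1)) + (8 + 10*(-16))) = √(-(27 - 1*1)*(49 + (27 - 1*1))/2 + (8 + 10*(-16))) = √(-(27 - 1)*(49 + (27 - 1))/2 + (8 - 160)) = √(-½*26*(49 + 26) - 152) = √(-½*26*75 - 152) = √(-975 - 152) = √(-1127) = 7*I*√23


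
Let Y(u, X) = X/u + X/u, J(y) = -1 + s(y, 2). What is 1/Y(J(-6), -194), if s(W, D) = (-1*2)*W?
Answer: -11/388 ≈ -0.028351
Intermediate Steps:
s(W, D) = -2*W
J(y) = -1 - 2*y
Y(u, X) = 2*X/u
1/Y(J(-6), -194) = 1/(2*(-194)/(-1 - 2*(-6))) = 1/(2*(-194)/(-1 + 12)) = 1/(2*(-194)/11) = 1/(2*(-194)*(1/11)) = 1/(-388/11) = -11/388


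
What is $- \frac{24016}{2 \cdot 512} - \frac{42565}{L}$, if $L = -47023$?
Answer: $- \frac{67857363}{3009472} \approx -22.548$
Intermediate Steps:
$- \frac{24016}{2 \cdot 512} - \frac{42565}{L} = - \frac{24016}{2 \cdot 512} - \frac{42565}{-47023} = - \frac{24016}{1024} - - \frac{42565}{47023} = \left(-24016\right) \frac{1}{1024} + \frac{42565}{47023} = - \frac{1501}{64} + \frac{42565}{47023} = - \frac{67857363}{3009472}$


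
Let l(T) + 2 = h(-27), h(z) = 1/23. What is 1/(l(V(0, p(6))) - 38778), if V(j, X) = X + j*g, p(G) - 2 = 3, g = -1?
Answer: -23/891939 ≈ -2.5787e-5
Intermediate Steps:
p(G) = 5 (p(G) = 2 + 3 = 5)
V(j, X) = X - j (V(j, X) = X + j*(-1) = X - j)
h(z) = 1/23
l(T) = -45/23 (l(T) = -2 + 1/23 = -45/23)
1/(l(V(0, p(6))) - 38778) = 1/(-45/23 - 38778) = 1/(-891939/23) = -23/891939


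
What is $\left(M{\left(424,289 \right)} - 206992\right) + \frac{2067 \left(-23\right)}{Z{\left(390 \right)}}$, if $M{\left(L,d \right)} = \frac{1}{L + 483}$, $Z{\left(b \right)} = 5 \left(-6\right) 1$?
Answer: $- \frac{1863044201}{9070} \approx -2.0541 \cdot 10^{5}$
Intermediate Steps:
$Z{\left(b \right)} = -30$ ($Z{\left(b \right)} = \left(-30\right) 1 = -30$)
$M{\left(L,d \right)} = \frac{1}{483 + L}$
$\left(M{\left(424,289 \right)} - 206992\right) + \frac{2067 \left(-23\right)}{Z{\left(390 \right)}} = \left(\frac{1}{483 + 424} - 206992\right) + \frac{2067 \left(-23\right)}{-30} = \left(\frac{1}{907} - 206992\right) - - \frac{15847}{10} = \left(\frac{1}{907} - 206992\right) + \frac{15847}{10} = - \frac{187741743}{907} + \frac{15847}{10} = - \frac{1863044201}{9070}$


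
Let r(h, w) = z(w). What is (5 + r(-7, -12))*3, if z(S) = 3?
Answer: 24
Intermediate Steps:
r(h, w) = 3
(5 + r(-7, -12))*3 = (5 + 3)*3 = 8*3 = 24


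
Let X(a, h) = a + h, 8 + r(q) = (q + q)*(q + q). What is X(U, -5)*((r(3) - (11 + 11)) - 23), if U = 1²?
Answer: 68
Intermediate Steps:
r(q) = -8 + 4*q² (r(q) = -8 + (q + q)*(q + q) = -8 + (2*q)*(2*q) = -8 + 4*q²)
U = 1
X(U, -5)*((r(3) - (11 + 11)) - 23) = (1 - 5)*(((-8 + 4*3²) - (11 + 11)) - 23) = -4*(((-8 + 4*9) - 1*22) - 23) = -4*(((-8 + 36) - 22) - 23) = -4*((28 - 22) - 23) = -4*(6 - 23) = -4*(-17) = 68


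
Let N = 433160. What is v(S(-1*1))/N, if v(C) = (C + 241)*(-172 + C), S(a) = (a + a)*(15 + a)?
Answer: -1065/10829 ≈ -0.098347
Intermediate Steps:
S(a) = 2*a*(15 + a) (S(a) = (2*a)*(15 + a) = 2*a*(15 + a))
v(C) = (-172 + C)*(241 + C) (v(C) = (241 + C)*(-172 + C) = (-172 + C)*(241 + C))
v(S(-1*1))/N = (-41452 + (2*(-1*1)*(15 - 1*1))² + 69*(2*(-1*1)*(15 - 1*1)))/433160 = (-41452 + (2*(-1)*(15 - 1))² + 69*(2*(-1)*(15 - 1)))*(1/433160) = (-41452 + (2*(-1)*14)² + 69*(2*(-1)*14))*(1/433160) = (-41452 + (-28)² + 69*(-28))*(1/433160) = (-41452 + 784 - 1932)*(1/433160) = -42600*1/433160 = -1065/10829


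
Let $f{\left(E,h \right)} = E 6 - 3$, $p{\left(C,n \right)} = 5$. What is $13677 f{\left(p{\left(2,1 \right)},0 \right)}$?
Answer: $369279$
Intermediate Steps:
$f{\left(E,h \right)} = -3 + 6 E$ ($f{\left(E,h \right)} = 6 E - 3 = -3 + 6 E$)
$13677 f{\left(p{\left(2,1 \right)},0 \right)} = 13677 \left(-3 + 6 \cdot 5\right) = 13677 \left(-3 + 30\right) = 13677 \cdot 27 = 369279$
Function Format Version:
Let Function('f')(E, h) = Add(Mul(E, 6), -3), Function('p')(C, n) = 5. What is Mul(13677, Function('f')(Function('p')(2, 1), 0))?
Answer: 369279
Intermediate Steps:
Function('f')(E, h) = Add(-3, Mul(6, E)) (Function('f')(E, h) = Add(Mul(6, E), -3) = Add(-3, Mul(6, E)))
Mul(13677, Function('f')(Function('p')(2, 1), 0)) = Mul(13677, Add(-3, Mul(6, 5))) = Mul(13677, Add(-3, 30)) = Mul(13677, 27) = 369279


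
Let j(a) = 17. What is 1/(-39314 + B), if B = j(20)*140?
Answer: -1/36934 ≈ -2.7075e-5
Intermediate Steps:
B = 2380 (B = 17*140 = 2380)
1/(-39314 + B) = 1/(-39314 + 2380) = 1/(-36934) = -1/36934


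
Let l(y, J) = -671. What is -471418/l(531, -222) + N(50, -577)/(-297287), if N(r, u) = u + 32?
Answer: 140146808661/199479577 ≈ 702.56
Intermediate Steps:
N(r, u) = 32 + u
-471418/l(531, -222) + N(50, -577)/(-297287) = -471418/(-671) + (32 - 577)/(-297287) = -471418*(-1/671) - 545*(-1/297287) = 471418/671 + 545/297287 = 140146808661/199479577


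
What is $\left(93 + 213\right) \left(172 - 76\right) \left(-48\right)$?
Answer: $-1410048$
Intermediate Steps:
$\left(93 + 213\right) \left(172 - 76\right) \left(-48\right) = 306 \left(172 - 76\right) \left(-48\right) = 306 \cdot 96 \left(-48\right) = 29376 \left(-48\right) = -1410048$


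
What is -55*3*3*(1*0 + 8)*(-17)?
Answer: 67320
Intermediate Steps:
-55*3*3*(1*0 + 8)*(-17) = -495*(0 + 8)*(-17) = -495*8*(-17) = -55*72*(-17) = -3960*(-17) = 67320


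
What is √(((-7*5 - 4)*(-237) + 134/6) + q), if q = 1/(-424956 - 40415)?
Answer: √18059353135059369/1396113 ≈ 96.257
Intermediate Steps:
q = -1/465371 (q = 1/(-465371) = -1/465371 ≈ -2.1488e-6)
√(((-7*5 - 4)*(-237) + 134/6) + q) = √(((-7*5 - 4)*(-237) + 134/6) - 1/465371) = √(((-35 - 4)*(-237) + 134*(⅙)) - 1/465371) = √((-39*(-237) + 67/3) - 1/465371) = √((9243 + 67/3) - 1/465371) = √(27796/3 - 1/465371) = √(12935452313/1396113) = √18059353135059369/1396113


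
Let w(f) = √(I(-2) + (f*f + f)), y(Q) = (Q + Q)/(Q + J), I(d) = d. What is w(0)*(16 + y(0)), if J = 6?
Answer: 16*I*√2 ≈ 22.627*I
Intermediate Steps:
y(Q) = 2*Q/(6 + Q) (y(Q) = (Q + Q)/(Q + 6) = (2*Q)/(6 + Q) = 2*Q/(6 + Q))
w(f) = √(-2 + f + f²) (w(f) = √(-2 + (f*f + f)) = √(-2 + (f² + f)) = √(-2 + (f + f²)) = √(-2 + f + f²))
w(0)*(16 + y(0)) = √(-2 + 0 + 0²)*(16 + 2*0/(6 + 0)) = √(-2 + 0 + 0)*(16 + 2*0/6) = √(-2)*(16 + 2*0*(⅙)) = (I*√2)*(16 + 0) = (I*√2)*16 = 16*I*√2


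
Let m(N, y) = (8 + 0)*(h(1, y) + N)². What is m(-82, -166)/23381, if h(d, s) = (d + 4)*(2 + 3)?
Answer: 25992/23381 ≈ 1.1117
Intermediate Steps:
h(d, s) = 20 + 5*d (h(d, s) = (4 + d)*5 = 20 + 5*d)
m(N, y) = 8*(25 + N)² (m(N, y) = (8 + 0)*((20 + 5*1) + N)² = 8*((20 + 5) + N)² = 8*(25 + N)²)
m(-82, -166)/23381 = (8*(25 - 82)²)/23381 = (8*(-57)²)*(1/23381) = (8*3249)*(1/23381) = 25992*(1/23381) = 25992/23381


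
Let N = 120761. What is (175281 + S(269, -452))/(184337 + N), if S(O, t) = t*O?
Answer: 53693/305098 ≈ 0.17599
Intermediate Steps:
S(O, t) = O*t
(175281 + S(269, -452))/(184337 + N) = (175281 + 269*(-452))/(184337 + 120761) = (175281 - 121588)/305098 = 53693*(1/305098) = 53693/305098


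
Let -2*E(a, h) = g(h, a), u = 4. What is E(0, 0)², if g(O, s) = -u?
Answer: 4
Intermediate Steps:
g(O, s) = -4 (g(O, s) = -1*4 = -4)
E(a, h) = 2 (E(a, h) = -½*(-4) = 2)
E(0, 0)² = 2² = 4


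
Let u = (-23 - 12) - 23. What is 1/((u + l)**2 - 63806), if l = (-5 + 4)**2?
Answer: -1/60557 ≈ -1.6513e-5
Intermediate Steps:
u = -58 (u = -35 - 23 = -58)
l = 1 (l = (-1)**2 = 1)
1/((u + l)**2 - 63806) = 1/((-58 + 1)**2 - 63806) = 1/((-57)**2 - 63806) = 1/(3249 - 63806) = 1/(-60557) = -1/60557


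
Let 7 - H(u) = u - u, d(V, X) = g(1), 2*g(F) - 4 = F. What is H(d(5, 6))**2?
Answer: 49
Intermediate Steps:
g(F) = 2 + F/2
d(V, X) = 5/2 (d(V, X) = 2 + (1/2)*1 = 2 + 1/2 = 5/2)
H(u) = 7 (H(u) = 7 - (u - u) = 7 - 1*0 = 7 + 0 = 7)
H(d(5, 6))**2 = 7**2 = 49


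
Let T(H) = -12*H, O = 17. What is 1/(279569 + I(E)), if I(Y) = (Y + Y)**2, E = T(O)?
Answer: 1/446033 ≈ 2.2420e-6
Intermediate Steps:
E = -204 (E = -12*17 = -204)
I(Y) = 4*Y**2 (I(Y) = (2*Y)**2 = 4*Y**2)
1/(279569 + I(E)) = 1/(279569 + 4*(-204)**2) = 1/(279569 + 4*41616) = 1/(279569 + 166464) = 1/446033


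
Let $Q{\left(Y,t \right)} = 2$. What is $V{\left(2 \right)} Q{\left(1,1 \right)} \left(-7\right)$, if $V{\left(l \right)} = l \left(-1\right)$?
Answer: $28$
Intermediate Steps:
$V{\left(l \right)} = - l$
$V{\left(2 \right)} Q{\left(1,1 \right)} \left(-7\right) = \left(-1\right) 2 \cdot 2 \left(-7\right) = \left(-2\right) 2 \left(-7\right) = \left(-4\right) \left(-7\right) = 28$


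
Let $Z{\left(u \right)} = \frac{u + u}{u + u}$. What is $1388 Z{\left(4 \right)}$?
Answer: $1388$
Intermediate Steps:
$Z{\left(u \right)} = 1$ ($Z{\left(u \right)} = \frac{2 u}{2 u} = 2 u \frac{1}{2 u} = 1$)
$1388 Z{\left(4 \right)} = 1388 \cdot 1 = 1388$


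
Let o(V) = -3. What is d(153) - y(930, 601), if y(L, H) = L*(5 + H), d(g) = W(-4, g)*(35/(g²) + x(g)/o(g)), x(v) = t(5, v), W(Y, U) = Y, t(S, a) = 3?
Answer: -13192750724/23409 ≈ -5.6358e+5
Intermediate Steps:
x(v) = 3
d(g) = 4 - 140/g² (d(g) = -4*(35/(g²) + 3/(-3)) = -4*(35/g² + 3*(-⅓)) = -4*(35/g² - 1) = -4*(-1 + 35/g²) = 4 - 140/g²)
d(153) - y(930, 601) = (4 - 140/153²) - 930*(5 + 601) = (4 - 140*1/23409) - 930*606 = (4 - 140/23409) - 1*563580 = 93496/23409 - 563580 = -13192750724/23409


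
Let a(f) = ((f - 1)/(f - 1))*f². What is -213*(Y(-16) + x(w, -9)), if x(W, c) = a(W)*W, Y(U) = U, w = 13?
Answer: -464553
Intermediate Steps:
a(f) = f² (a(f) = ((-1 + f)/(-1 + f))*f² = 1*f² = f²)
x(W, c) = W³ (x(W, c) = W²*W = W³)
-213*(Y(-16) + x(w, -9)) = -213*(-16 + 13³) = -213*(-16 + 2197) = -213*2181 = -464553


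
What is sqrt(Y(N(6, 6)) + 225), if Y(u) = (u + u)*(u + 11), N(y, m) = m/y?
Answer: sqrt(249) ≈ 15.780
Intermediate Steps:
N(y, m) = m/y
Y(u) = 2*u*(11 + u) (Y(u) = (2*u)*(11 + u) = 2*u*(11 + u))
sqrt(Y(N(6, 6)) + 225) = sqrt(2*(6/6)*(11 + 6/6) + 225) = sqrt(2*(6*(1/6))*(11 + 6*(1/6)) + 225) = sqrt(2*1*(11 + 1) + 225) = sqrt(2*1*12 + 225) = sqrt(24 + 225) = sqrt(249)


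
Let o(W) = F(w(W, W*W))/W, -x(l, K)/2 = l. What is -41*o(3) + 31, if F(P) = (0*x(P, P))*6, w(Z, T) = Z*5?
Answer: 31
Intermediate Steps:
x(l, K) = -2*l
w(Z, T) = 5*Z
F(P) = 0 (F(P) = (0*(-2*P))*6 = 0*6 = 0)
o(W) = 0 (o(W) = 0/W = 0)
-41*o(3) + 31 = -41*0 + 31 = 0 + 31 = 31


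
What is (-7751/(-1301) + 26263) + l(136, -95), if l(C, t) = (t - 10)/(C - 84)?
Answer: 1777010923/67652 ≈ 26267.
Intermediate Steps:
l(C, t) = (-10 + t)/(-84 + C)
(-7751/(-1301) + 26263) + l(136, -95) = (-7751/(-1301) + 26263) + (-10 - 95)/(-84 + 136) = (-7751*(-1/1301) + 26263) - 105/52 = (7751/1301 + 26263) + (1/52)*(-105) = 34175914/1301 - 105/52 = 1777010923/67652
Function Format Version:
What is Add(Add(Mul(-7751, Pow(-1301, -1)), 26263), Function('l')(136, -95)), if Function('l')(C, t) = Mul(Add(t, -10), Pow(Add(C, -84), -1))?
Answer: Rational(1777010923, 67652) ≈ 26267.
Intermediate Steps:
Function('l')(C, t) = Mul(Pow(Add(-84, C), -1), Add(-10, t)) (Function('l')(C, t) = Mul(Add(-10, t), Pow(Add(-84, C), -1)) = Mul(Pow(Add(-84, C), -1), Add(-10, t)))
Add(Add(Mul(-7751, Pow(-1301, -1)), 26263), Function('l')(136, -95)) = Add(Add(Mul(-7751, Pow(-1301, -1)), 26263), Mul(Pow(Add(-84, 136), -1), Add(-10, -95))) = Add(Add(Mul(-7751, Rational(-1, 1301)), 26263), Mul(Pow(52, -1), -105)) = Add(Add(Rational(7751, 1301), 26263), Mul(Rational(1, 52), -105)) = Add(Rational(34175914, 1301), Rational(-105, 52)) = Rational(1777010923, 67652)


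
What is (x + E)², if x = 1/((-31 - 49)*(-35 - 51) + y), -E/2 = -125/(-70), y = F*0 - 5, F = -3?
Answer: 29538609424/2316015625 ≈ 12.754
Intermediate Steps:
y = -5 (y = -3*0 - 5 = 0 - 5 = -5)
E = -25/7 (E = -(-250)/(-70) = -(-250)*(-1)/70 = -2*25/14 = -25/7 ≈ -3.5714)
x = 1/6875 (x = 1/((-31 - 49)*(-35 - 51) - 5) = 1/(-80*(-86) - 5) = 1/(6880 - 5) = 1/6875 ≈ 0.00014545)
(x + E)² = (1/6875 - 25/7)² = (-171868/48125)² = 29538609424/2316015625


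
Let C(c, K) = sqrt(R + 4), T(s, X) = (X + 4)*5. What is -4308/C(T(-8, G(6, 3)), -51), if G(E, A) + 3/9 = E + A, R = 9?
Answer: -4308*sqrt(13)/13 ≈ -1194.8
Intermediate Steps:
G(E, A) = -1/3 + A + E (G(E, A) = -1/3 + (E + A) = -1/3 + (A + E) = -1/3 + A + E)
T(s, X) = 20 + 5*X (T(s, X) = (4 + X)*5 = 20 + 5*X)
C(c, K) = sqrt(13) (C(c, K) = sqrt(9 + 4) = sqrt(13))
-4308/C(T(-8, G(6, 3)), -51) = -4308*sqrt(13)/13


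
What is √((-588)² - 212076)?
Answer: 6*√3713 ≈ 365.61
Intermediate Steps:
√((-588)² - 212076) = √(345744 - 212076) = √133668 = 6*√3713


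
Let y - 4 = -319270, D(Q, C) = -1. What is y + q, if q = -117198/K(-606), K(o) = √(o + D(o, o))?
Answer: -319266 + 117198*I*√607/607 ≈ -3.1927e+5 + 4756.9*I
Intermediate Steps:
y = -319266 (y = 4 - 319270 = -319266)
K(o) = √(-1 + o) (K(o) = √(o - 1) = √(-1 + o))
q = 117198*I*√607/607 (q = -117198/√(-1 - 606) = -117198*(-I*√607/607) = -(-117198)*I*√607/607 = 117198*I*√607/607 ≈ 4756.9*I)
y + q = -319266 + 117198*I*√607/607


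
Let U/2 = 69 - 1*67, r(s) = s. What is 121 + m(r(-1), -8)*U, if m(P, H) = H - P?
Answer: 93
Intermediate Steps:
U = 4 (U = 2*(69 - 1*67) = 2*(69 - 67) = 2*2 = 4)
121 + m(r(-1), -8)*U = 121 + (-8 - 1*(-1))*4 = 121 + (-8 + 1)*4 = 121 - 7*4 = 121 - 28 = 93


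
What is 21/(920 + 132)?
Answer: 21/1052 ≈ 0.019962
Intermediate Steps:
21/(920 + 132) = 21/1052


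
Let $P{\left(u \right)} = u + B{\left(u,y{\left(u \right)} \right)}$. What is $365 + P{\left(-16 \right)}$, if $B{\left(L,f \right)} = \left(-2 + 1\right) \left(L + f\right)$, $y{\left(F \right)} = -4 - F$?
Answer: $353$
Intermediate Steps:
$B{\left(L,f \right)} = - L - f$ ($B{\left(L,f \right)} = - (L + f) = - L - f$)
$P{\left(u \right)} = 4 + u$ ($P{\left(u \right)} = u - -4 = u + \left(- u + \left(4 + u\right)\right) = u + 4 = 4 + u$)
$365 + P{\left(-16 \right)} = 365 + \left(4 - 16\right) = 365 - 12 = 353$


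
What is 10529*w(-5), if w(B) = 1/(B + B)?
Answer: -10529/10 ≈ -1052.9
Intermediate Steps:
w(B) = 1/(2*B)
10529*w(-5) = 10529*((1/2)/(-5)) = 10529*((1/2)*(-1/5)) = 10529*(-1/10) = -10529/10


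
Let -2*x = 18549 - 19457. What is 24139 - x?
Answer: 23685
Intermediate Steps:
x = 454 (x = -(18549 - 19457)/2 = -½*(-908) = 454)
24139 - x = 24139 - 1*454 = 24139 - 454 = 23685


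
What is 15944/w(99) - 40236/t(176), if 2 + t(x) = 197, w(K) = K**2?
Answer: -130414652/637065 ≈ -204.71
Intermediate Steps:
t(x) = 195 (t(x) = -2 + 197 = 195)
15944/w(99) - 40236/t(176) = 15944/(99**2) - 40236/195 = 15944/9801 - 40236*1/195 = 15944*(1/9801) - 13412/65 = 15944/9801 - 13412/65 = -130414652/637065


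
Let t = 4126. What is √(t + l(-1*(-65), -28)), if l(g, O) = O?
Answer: √4098 ≈ 64.016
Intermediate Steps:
√(t + l(-1*(-65), -28)) = √(4126 - 28) = √4098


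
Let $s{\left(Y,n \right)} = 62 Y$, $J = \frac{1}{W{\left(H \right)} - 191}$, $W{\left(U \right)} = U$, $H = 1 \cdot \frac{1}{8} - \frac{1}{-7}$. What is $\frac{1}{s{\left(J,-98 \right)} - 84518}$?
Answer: $- \frac{10681}{902740230} \approx -1.1832 \cdot 10^{-5}$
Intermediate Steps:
$H = \frac{15}{56}$ ($H = 1 \cdot \frac{1}{8} - - \frac{1}{7} = \frac{1}{8} + \frac{1}{7} = \frac{15}{56} \approx 0.26786$)
$J = - \frac{56}{10681}$ ($J = \frac{1}{\frac{15}{56} - 191} = \frac{1}{- \frac{10681}{56}} = - \frac{56}{10681} \approx -0.005243$)
$\frac{1}{s{\left(J,-98 \right)} - 84518} = \frac{1}{62 \left(- \frac{56}{10681}\right) - 84518} = \frac{1}{- \frac{3472}{10681} - 84518} = \frac{1}{- \frac{902740230}{10681}} = - \frac{10681}{902740230}$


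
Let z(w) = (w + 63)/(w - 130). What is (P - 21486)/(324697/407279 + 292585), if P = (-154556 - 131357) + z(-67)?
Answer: -24663838363121/23475318029664 ≈ -1.0506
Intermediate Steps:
z(w) = (63 + w)/(-130 + w)
P = -56324857/197 (P = (-154556 - 131357) + (63 - 67)/(-130 - 67) = -285913 - 4/(-197) = -285913 - 1/197*(-4) = -285913 + 4/197 = -56324857/197 ≈ -2.8591e+5)
(P - 21486)/(324697/407279 + 292585) = (-56324857/197 - 21486)/(324697/407279 + 292585) = -60557599/(197*(324697*(1/407279) + 292585)) = -60557599/(197*(324697/407279 + 292585)) = -60557599/(197*119164050912/407279) = -60557599/197*407279/119164050912 = -24663838363121/23475318029664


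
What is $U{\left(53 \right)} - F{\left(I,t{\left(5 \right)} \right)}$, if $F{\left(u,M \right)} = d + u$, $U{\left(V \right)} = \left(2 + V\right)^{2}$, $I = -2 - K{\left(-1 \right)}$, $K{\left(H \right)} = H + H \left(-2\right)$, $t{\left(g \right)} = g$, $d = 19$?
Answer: $3009$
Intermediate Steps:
$K{\left(H \right)} = - H$ ($K{\left(H \right)} = H - 2 H = - H$)
$I = -3$ ($I = -2 - \left(-1\right) \left(-1\right) = -2 - 1 = -3$)
$F{\left(u,M \right)} = 19 + u$
$U{\left(53 \right)} - F{\left(I,t{\left(5 \right)} \right)} = \left(2 + 53\right)^{2} - \left(19 - 3\right) = 55^{2} - 16 = 3025 - 16 = 3009$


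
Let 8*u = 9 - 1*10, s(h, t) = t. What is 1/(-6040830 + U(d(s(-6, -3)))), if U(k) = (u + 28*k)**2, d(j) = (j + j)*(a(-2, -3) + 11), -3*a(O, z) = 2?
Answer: -64/193708799 ≈ -3.3039e-7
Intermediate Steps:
a(O, z) = -2/3 (a(O, z) = -1/3*2 = -2/3)
u = -1/8 (u = (9 - 1*10)/8 = (9 - 10)/8 = (1/8)*(-1) = -1/8 ≈ -0.12500)
d(j) = 62*j/3 (d(j) = (j + j)*(-2/3 + 11) = (2*j)*(31/3) = 62*j/3)
U(k) = (-1/8 + 28*k)**2
1/(-6040830 + U(d(s(-6, -3)))) = 1/(-6040830 + (-1 + 224*((62/3)*(-3)))**2/64) = 1/(-6040830 + (-1 + 224*(-62))**2/64) = 1/(-6040830 + (-1 - 13888)**2/64) = 1/(-6040830 + (1/64)*(-13889)**2) = 1/(-6040830 + (1/64)*192904321) = 1/(-6040830 + 192904321/64) = 1/(-193708799/64) = -64/193708799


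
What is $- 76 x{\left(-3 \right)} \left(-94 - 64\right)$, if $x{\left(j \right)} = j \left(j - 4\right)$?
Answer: $252168$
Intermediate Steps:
$x{\left(j \right)} = j \left(-4 + j\right)$
$- 76 x{\left(-3 \right)} \left(-94 - 64\right) = - 76 \left(- 3 \left(-4 - 3\right)\right) \left(-94 - 64\right) = - 76 \left(\left(-3\right) \left(-7\right)\right) \left(-158\right) = \left(-76\right) 21 \left(-158\right) = \left(-1596\right) \left(-158\right) = 252168$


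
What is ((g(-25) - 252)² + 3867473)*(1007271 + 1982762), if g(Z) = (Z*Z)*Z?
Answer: 765288786217866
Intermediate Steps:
g(Z) = Z³ (g(Z) = Z²*Z = Z³)
((g(-25) - 252)² + 3867473)*(1007271 + 1982762) = (((-25)³ - 252)² + 3867473)*(1007271 + 1982762) = ((-15625 - 252)² + 3867473)*2990033 = ((-15877)² + 3867473)*2990033 = (252079129 + 3867473)*2990033 = 255946602*2990033 = 765288786217866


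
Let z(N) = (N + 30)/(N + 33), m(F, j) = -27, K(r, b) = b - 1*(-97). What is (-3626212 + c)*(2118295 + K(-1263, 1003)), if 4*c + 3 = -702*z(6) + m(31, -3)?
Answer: -15371469638385/2 ≈ -7.6857e+12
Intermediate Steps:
K(r, b) = 97 + b (K(r, b) = b + 97 = 97 + b)
z(N) = (30 + N)/(33 + N)
c = -339/2 (c = -¾ + (-702*(30 + 6)/(33 + 6) - 27)/4 = -¾ + (-702*36/39 - 27)/4 = -¾ + (-18*36 - 27)/4 = -¾ + (-702*12/13 - 27)/4 = -¾ + (-648 - 27)/4 = -¾ + (¼)*(-675) = -¾ - 675/4 = -339/2 ≈ -169.50)
(-3626212 + c)*(2118295 + K(-1263, 1003)) = (-3626212 - 339/2)*(2118295 + (97 + 1003)) = -7252763*(2118295 + 1100)/2 = -7252763/2*2119395 = -15371469638385/2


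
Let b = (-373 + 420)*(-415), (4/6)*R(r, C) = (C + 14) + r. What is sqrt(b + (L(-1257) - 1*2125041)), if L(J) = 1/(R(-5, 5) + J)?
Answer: I*sqrt(819053586813)/618 ≈ 1464.4*I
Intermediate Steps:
R(r, C) = 21 + 3*C/2 + 3*r/2 (R(r, C) = 3*((C + 14) + r)/2 = 3*((14 + C) + r)/2 = 3*(14 + C + r)/2 = 21 + 3*C/2 + 3*r/2)
b = -19505 (b = 47*(-415) = -19505)
L(J) = 1/(21 + J) (L(J) = 1/((21 + (3/2)*5 + (3/2)*(-5)) + J) = 1/((21 + 15/2 - 15/2) + J) = 1/(21 + J))
sqrt(b + (L(-1257) - 1*2125041)) = sqrt(-19505 + (1/(21 - 1257) - 1*2125041)) = sqrt(-19505 + (1/(-1236) - 2125041)) = sqrt(-19505 + (-1/1236 - 2125041)) = sqrt(-19505 - 2626550677/1236) = sqrt(-2650658857/1236) = I*sqrt(819053586813)/618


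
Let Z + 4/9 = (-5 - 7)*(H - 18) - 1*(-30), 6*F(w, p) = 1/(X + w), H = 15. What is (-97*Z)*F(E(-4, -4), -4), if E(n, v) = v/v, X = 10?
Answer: -28615/297 ≈ -96.347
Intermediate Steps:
E(n, v) = 1
F(w, p) = 1/(6*(10 + w))
Z = 590/9 (Z = -4/9 + ((-5 - 7)*(15 - 18) - 1*(-30)) = -4/9 + (-12*(-3) + 30) = -4/9 + (36 + 30) = -4/9 + 66 = 590/9 ≈ 65.556)
(-97*Z)*F(E(-4, -4), -4) = (-97*590/9)*(1/(6*(10 + 1))) = -28615/(27*11) = -57230/9*1/66 = -28615/297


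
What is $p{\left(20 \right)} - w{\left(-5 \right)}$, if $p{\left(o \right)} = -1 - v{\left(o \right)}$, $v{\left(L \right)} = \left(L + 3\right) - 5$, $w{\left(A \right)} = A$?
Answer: $-14$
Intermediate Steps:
$v{\left(L \right)} = -2 + L$ ($v{\left(L \right)} = \left(3 + L\right) - 5 = -2 + L$)
$p{\left(o \right)} = 1 - o$ ($p{\left(o \right)} = -1 - \left(-2 + o\right) = 1 - o$)
$p{\left(20 \right)} - w{\left(-5 \right)} = \left(1 - 20\right) - -5 = \left(1 - 20\right) + 5 = -19 + 5 = -14$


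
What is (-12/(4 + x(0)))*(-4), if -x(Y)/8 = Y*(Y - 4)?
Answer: 12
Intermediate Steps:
x(Y) = -8*Y*(-4 + Y) (x(Y) = -8*Y*(Y - 4) = -8*Y*(-4 + Y))
(-12/(4 + x(0)))*(-4) = (-12/(4 + 8*0*(4 - 1*0)))*(-4) = (-12/(4 + 8*0*(4 + 0)))*(-4) = (-12/(4 + 8*0*4))*(-4) = (-12/(4 + 0))*(-4) = (-12/4)*(-4) = ((1/4)*(-12))*(-4) = -3*(-4) = 12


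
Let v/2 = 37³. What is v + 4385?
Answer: 105691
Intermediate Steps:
v = 101306 (v = 2*37³ = 2*50653 = 101306)
v + 4385 = 101306 + 4385 = 105691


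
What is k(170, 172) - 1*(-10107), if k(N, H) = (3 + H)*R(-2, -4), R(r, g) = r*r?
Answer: 10807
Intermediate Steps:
R(r, g) = r**2
k(N, H) = 12 + 4*H (k(N, H) = (3 + H)*(-2)**2 = (3 + H)*4 = 12 + 4*H)
k(170, 172) - 1*(-10107) = (12 + 4*172) - 1*(-10107) = (12 + 688) + 10107 = 700 + 10107 = 10807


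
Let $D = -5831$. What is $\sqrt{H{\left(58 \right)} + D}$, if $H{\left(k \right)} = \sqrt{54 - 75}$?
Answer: $\sqrt{-5831 + i \sqrt{21}} \approx 0.03 + 76.361 i$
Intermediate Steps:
$H{\left(k \right)} = i \sqrt{21}$ ($H{\left(k \right)} = \sqrt{-21} = i \sqrt{21}$)
$\sqrt{H{\left(58 \right)} + D} = \sqrt{i \sqrt{21} - 5831} = \sqrt{-5831 + i \sqrt{21}}$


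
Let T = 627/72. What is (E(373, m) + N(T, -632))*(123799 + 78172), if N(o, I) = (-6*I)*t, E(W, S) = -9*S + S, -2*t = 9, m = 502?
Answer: -4257548680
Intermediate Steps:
t = -9/2 (t = -1/2*9 = -9/2 ≈ -4.5000)
T = 209/24 (T = 627*(1/72) = 209/24 ≈ 8.7083)
E(W, S) = -8*S
N(o, I) = 27*I (N(o, I) = -6*I*(-9/2) = 27*I)
(E(373, m) + N(T, -632))*(123799 + 78172) = (-8*502 + 27*(-632))*(123799 + 78172) = (-4016 - 17064)*201971 = -21080*201971 = -4257548680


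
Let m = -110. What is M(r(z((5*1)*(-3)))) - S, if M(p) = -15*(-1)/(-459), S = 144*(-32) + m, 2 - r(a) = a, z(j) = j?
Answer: 721849/153 ≈ 4718.0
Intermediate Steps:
r(a) = 2 - a
S = -4718 (S = 144*(-32) - 110 = -4608 - 110 = -4718)
M(p) = -5/153 (M(p) = 15*(-1/459) = -5/153)
M(r(z((5*1)*(-3)))) - S = -5/153 - 1*(-4718) = -5/153 + 4718 = 721849/153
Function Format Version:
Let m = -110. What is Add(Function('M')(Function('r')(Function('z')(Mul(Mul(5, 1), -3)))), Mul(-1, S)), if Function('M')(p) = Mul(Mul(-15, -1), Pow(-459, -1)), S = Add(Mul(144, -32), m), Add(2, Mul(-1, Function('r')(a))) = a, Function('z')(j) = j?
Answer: Rational(721849, 153) ≈ 4718.0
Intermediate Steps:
Function('r')(a) = Add(2, Mul(-1, a))
S = -4718 (S = Add(Mul(144, -32), -110) = Add(-4608, -110) = -4718)
Function('M')(p) = Rational(-5, 153) (Function('M')(p) = Mul(15, Rational(-1, 459)) = Rational(-5, 153))
Add(Function('M')(Function('r')(Function('z')(Mul(Mul(5, 1), -3)))), Mul(-1, S)) = Add(Rational(-5, 153), Mul(-1, -4718)) = Add(Rational(-5, 153), 4718) = Rational(721849, 153)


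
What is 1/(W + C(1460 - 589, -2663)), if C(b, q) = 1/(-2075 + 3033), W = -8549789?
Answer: -958/8190697861 ≈ -1.1696e-7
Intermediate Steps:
C(b, q) = 1/958
1/(W + C(1460 - 589, -2663)) = 1/(-8549789 + 1/958) = 1/(-8190697861/958) = -958/8190697861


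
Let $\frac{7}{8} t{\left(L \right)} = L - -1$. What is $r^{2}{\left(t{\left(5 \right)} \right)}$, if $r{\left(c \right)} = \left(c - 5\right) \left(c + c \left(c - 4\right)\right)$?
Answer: $\frac{283855104}{117649} \approx 2412.7$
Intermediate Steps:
$t{\left(L \right)} = \frac{8}{7} + \frac{8 L}{7}$ ($t{\left(L \right)} = \frac{8 \left(L - -1\right)}{7} = \frac{8 \left(L + 1\right)}{7} = \frac{8 \left(1 + L\right)}{7} = \frac{8}{7} + \frac{8 L}{7}$)
$r{\left(c \right)} = \left(-5 + c\right) \left(c + c \left(-4 + c\right)\right)$
$r^{2}{\left(t{\left(5 \right)} \right)} = \left(\left(\frac{8}{7} + \frac{8}{7} \cdot 5\right) \left(15 + \left(\frac{8}{7} + \frac{8}{7} \cdot 5\right)^{2} - 8 \left(\frac{8}{7} + \frac{8}{7} \cdot 5\right)\right)\right)^{2} = \left(\left(\frac{8}{7} + \frac{40}{7}\right) \left(15 + \left(\frac{8}{7} + \frac{40}{7}\right)^{2} - 8 \left(\frac{8}{7} + \frac{40}{7}\right)\right)\right)^{2} = \left(\frac{48 \left(15 + \left(\frac{48}{7}\right)^{2} - \frac{384}{7}\right)}{7}\right)^{2} = \left(\frac{48 \left(15 + \frac{2304}{49} - \frac{384}{7}\right)}{7}\right)^{2} = \left(\frac{48}{7} \cdot \frac{351}{49}\right)^{2} = \left(\frac{16848}{343}\right)^{2} = \frac{283855104}{117649}$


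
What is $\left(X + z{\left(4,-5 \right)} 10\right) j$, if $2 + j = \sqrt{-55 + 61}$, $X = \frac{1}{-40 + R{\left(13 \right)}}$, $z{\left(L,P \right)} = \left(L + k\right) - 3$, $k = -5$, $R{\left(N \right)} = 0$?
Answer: $\frac{1601}{20} - \frac{1601 \sqrt{6}}{40} \approx -17.991$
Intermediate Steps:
$z{\left(L,P \right)} = -8 + L$ ($z{\left(L,P \right)} = \left(L - 5\right) - 3 = \left(-5 + L\right) - 3 = -8 + L$)
$X = - \frac{1}{40}$ ($X = \frac{1}{-40 + 0} = \frac{1}{-40} = - \frac{1}{40} \approx -0.025$)
$j = -2 + \sqrt{6}$ ($j = -2 + \sqrt{-55 + 61} = -2 + \sqrt{6} \approx 0.44949$)
$\left(X + z{\left(4,-5 \right)} 10\right) j = \left(- \frac{1}{40} + \left(-8 + 4\right) 10\right) \left(-2 + \sqrt{6}\right) = \left(- \frac{1}{40} - 40\right) \left(-2 + \sqrt{6}\right) = - \frac{1601 \left(-2 + \sqrt{6}\right)}{40} = \frac{1601}{20} - \frac{1601 \sqrt{6}}{40}$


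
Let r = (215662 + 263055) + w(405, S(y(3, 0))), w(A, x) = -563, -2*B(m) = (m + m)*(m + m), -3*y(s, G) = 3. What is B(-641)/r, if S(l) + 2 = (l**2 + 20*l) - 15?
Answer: -410881/239077 ≈ -1.7186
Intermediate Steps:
y(s, G) = -1 (y(s, G) = -1/3*3 = -1)
B(m) = -2*m**2 (B(m) = -(m + m)*(m + m)/2 = -2*m*2*m/2 = -2*m**2)
S(l) = -17 + l**2 + 20*l (S(l) = -2 + ((l**2 + 20*l) - 15) = -2 + (-15 + l**2 + 20*l) = -17 + l**2 + 20*l)
r = 478154 (r = (215662 + 263055) - 563 = 478717 - 563 = 478154)
B(-641)/r = -2*(-641)**2/478154 = -2*410881*(1/478154) = -821762*1/478154 = -410881/239077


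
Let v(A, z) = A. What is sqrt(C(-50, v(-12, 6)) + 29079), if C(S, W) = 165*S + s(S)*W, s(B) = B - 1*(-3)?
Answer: 3*sqrt(2377) ≈ 146.26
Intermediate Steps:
s(B) = 3 + B (s(B) = B + 3 = 3 + B)
C(S, W) = 165*S + W*(3 + S) (C(S, W) = 165*S + (3 + S)*W = 165*S + W*(3 + S))
sqrt(C(-50, v(-12, 6)) + 29079) = sqrt((165*(-50) - 12*(3 - 50)) + 29079) = sqrt((-8250 - 12*(-47)) + 29079) = sqrt((-8250 + 564) + 29079) = sqrt(-7686 + 29079) = sqrt(21393) = 3*sqrt(2377)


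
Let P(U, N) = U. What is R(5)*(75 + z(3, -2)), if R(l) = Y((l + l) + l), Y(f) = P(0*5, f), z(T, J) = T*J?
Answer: 0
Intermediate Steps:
z(T, J) = J*T
Y(f) = 0 (Y(f) = 0*5 = 0)
R(l) = 0
R(5)*(75 + z(3, -2)) = 0*(75 - 2*3) = 0*(75 - 6) = 0*69 = 0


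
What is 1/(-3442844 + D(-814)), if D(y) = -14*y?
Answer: -1/3431448 ≈ -2.9142e-7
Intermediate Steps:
1/(-3442844 + D(-814)) = 1/(-3442844 - 14*(-814)) = 1/(-3442844 + 11396) = 1/(-3431448) = -1/3431448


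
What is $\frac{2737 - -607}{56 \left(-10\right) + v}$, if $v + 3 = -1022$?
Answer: $- \frac{3344}{1585} \approx -2.1098$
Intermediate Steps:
$v = -1025$ ($v = -3 - 1022 = -1025$)
$\frac{2737 - -607}{56 \left(-10\right) + v} = \frac{2737 - -607}{56 \left(-10\right) - 1025} = \frac{2737 + 607}{-560 - 1025} = \frac{3344}{-1585} = 3344 \left(- \frac{1}{1585}\right) = - \frac{3344}{1585}$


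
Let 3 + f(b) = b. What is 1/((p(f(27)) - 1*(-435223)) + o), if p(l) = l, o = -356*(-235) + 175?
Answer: 1/519082 ≈ 1.9265e-6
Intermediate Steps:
f(b) = -3 + b
o = 83835 (o = 83660 + 175 = 83835)
1/((p(f(27)) - 1*(-435223)) + o) = 1/(((-3 + 27) - 1*(-435223)) + 83835) = 1/((24 + 435223) + 83835) = 1/(435247 + 83835) = 1/519082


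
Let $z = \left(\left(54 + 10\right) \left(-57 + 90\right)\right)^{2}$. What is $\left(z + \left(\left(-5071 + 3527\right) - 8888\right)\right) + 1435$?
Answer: $4451547$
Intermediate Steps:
$z = 4460544$ ($z = \left(64 \cdot 33\right)^{2} = 2112^{2} = 4460544$)
$\left(z + \left(\left(-5071 + 3527\right) - 8888\right)\right) + 1435 = \left(4460544 + \left(\left(-5071 + 3527\right) - 8888\right)\right) + 1435 = \left(4460544 - 10432\right) + 1435 = 4450112 + 1435 = 4451547$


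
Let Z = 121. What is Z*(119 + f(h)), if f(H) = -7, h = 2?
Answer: 13552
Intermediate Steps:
Z*(119 + f(h)) = 121*(119 - 7) = 121*112 = 13552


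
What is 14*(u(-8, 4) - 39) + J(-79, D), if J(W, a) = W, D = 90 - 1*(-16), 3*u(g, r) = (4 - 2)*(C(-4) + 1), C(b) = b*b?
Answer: -1399/3 ≈ -466.33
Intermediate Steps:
C(b) = b²
u(g, r) = 34/3 (u(g, r) = ((4 - 2)*((-4)² + 1))/3 = (2*(16 + 1))/3 = (2*17)/3 = (⅓)*34 = 34/3)
D = 106 (D = 90 + 16 = 106)
14*(u(-8, 4) - 39) + J(-79, D) = 14*(34/3 - 39) - 79 = 14*(-83/3) - 79 = -1162/3 - 79 = -1399/3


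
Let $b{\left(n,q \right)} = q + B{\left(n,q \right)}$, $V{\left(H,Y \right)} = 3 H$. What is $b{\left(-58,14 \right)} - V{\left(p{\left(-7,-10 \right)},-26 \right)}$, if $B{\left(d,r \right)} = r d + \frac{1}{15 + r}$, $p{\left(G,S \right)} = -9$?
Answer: $- \frac{22358}{29} \approx -770.97$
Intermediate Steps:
$B{\left(d,r \right)} = \frac{1}{15 + r} + d r$ ($B{\left(d,r \right)} = d r + \frac{1}{15 + r} = \frac{1}{15 + r} + d r$)
$b{\left(n,q \right)} = q + \frac{1 + n q^{2} + 15 n q}{15 + q}$
$b{\left(-58,14 \right)} - V{\left(p{\left(-7,-10 \right)},-26 \right)} = \frac{1 - 58 \cdot 14^{2} + 14 \left(15 + 14\right) + 15 \left(-58\right) 14}{15 + 14} - 3 \left(-9\right) = \frac{1 - 11368 + 14 \cdot 29 - 12180}{29} - -27 = \frac{1 - 11368 + 406 - 12180}{29} + 27 = \frac{1}{29} \left(-23141\right) + 27 = - \frac{23141}{29} + 27 = - \frac{22358}{29}$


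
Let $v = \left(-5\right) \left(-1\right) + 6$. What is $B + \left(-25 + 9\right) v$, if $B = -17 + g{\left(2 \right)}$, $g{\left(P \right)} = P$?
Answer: $-191$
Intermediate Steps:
$v = 11$ ($v = 5 + 6 = 11$)
$B = -15$ ($B = -17 + 2 = -15$)
$B + \left(-25 + 9\right) v = -15 + \left(-25 + 9\right) 11 = -15 - 176 = -191$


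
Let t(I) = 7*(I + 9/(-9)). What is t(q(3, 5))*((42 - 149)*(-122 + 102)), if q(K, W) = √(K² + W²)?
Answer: -14980 + 14980*√34 ≈ 72368.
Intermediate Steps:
t(I) = -7 + 7*I (t(I) = 7*(I + 9*(-⅑)) = 7*(I - 1) = 7*(-1 + I) = -7 + 7*I)
t(q(3, 5))*((42 - 149)*(-122 + 102)) = (-7 + 7*√(3² + 5²))*((42 - 149)*(-122 + 102)) = (-7 + 7*√(9 + 25))*(-107*(-20)) = (-7 + 7*√34)*2140 = -14980 + 14980*√34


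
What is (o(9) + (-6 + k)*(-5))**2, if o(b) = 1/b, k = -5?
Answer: 246016/81 ≈ 3037.2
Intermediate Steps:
(o(9) + (-6 + k)*(-5))**2 = (1/9 + (-6 - 5)*(-5))**2 = (1/9 - 11*(-5))**2 = (1/9 + 55)**2 = (496/9)**2 = 246016/81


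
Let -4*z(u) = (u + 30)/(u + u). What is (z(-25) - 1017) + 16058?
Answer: 601641/40 ≈ 15041.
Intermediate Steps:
z(u) = -(30 + u)/(8*u) (z(u) = -(u + 30)/(4*(u + u)) = -(30 + u)/(4*(2*u)) = -(30 + u)*1/(2*u)/4 = -(30 + u)/(8*u))
(z(-25) - 1017) + 16058 = ((1/8)*(-30 - 1*(-25))/(-25) - 1017) + 16058 = ((1/8)*(-1/25)*(-30 + 25) - 1017) + 16058 = ((1/8)*(-1/25)*(-5) - 1017) + 16058 = (1/40 - 1017) + 16058 = -40679/40 + 16058 = 601641/40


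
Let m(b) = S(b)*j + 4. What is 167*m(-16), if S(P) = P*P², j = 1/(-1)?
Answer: 684700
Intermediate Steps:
j = -1
S(P) = P³
m(b) = 4 - b³ (m(b) = b³*(-1) + 4 = -b³ + 4 = 4 - b³)
167*m(-16) = 167*(4 - 1*(-16)³) = 167*(4 - 1*(-4096)) = 167*(4 + 4096) = 167*4100 = 684700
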